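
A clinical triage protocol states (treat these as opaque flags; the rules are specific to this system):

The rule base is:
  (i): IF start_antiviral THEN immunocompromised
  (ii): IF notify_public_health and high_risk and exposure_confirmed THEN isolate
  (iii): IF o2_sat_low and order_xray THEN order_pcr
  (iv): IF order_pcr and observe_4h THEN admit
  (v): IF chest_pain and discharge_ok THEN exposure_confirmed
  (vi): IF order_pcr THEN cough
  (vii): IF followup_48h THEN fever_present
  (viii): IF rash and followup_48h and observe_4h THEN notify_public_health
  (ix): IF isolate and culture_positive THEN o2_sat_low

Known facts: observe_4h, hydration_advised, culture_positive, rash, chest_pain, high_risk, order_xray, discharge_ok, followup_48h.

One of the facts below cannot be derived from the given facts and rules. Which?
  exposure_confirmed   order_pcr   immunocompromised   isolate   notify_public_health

immunocompromised

Round 1: (v) [IF chest_pain and discharge_ok THEN exposure_confirmed]; (vii) [IF followup_48h THEN fever_present]; (viii) [IF rash and followup_48h and observe_4h THEN notify_public_health]. New: exposure_confirmed, fever_present, notify_public_health.
Round 2: (ii) [IF notify_public_health and high_risk and exposure_confirmed THEN isolate]. New: isolate.
Round 3: (ix) [IF isolate and culture_positive THEN o2_sat_low]. New: o2_sat_low.
Round 4: (iii) [IF o2_sat_low and order_xray THEN order_pcr]. New: order_pcr.
Round 5: (iv) [IF order_pcr and observe_4h THEN admit]; (vi) [IF order_pcr THEN cough]. New: admit, cough.
Derived: order_pcr (round 4), exposure_confirmed (round 1), isolate (round 2), notify_public_health (round 1). immunocompromised never appears in any round.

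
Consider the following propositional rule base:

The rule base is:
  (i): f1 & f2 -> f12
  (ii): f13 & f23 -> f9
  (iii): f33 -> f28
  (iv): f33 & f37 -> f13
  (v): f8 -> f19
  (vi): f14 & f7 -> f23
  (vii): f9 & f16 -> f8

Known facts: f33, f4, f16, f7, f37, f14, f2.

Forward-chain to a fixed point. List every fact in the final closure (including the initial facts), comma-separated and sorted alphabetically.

f13, f14, f16, f19, f2, f23, f28, f33, f37, f4, f7, f8, f9

Round 1 fires (iii), (iv), (vi), giving f28, f13, f23.
Round 2 fires (ii), giving f9.
Round 3 fires (vii), giving f8.
Round 4 fires (v), giving f19.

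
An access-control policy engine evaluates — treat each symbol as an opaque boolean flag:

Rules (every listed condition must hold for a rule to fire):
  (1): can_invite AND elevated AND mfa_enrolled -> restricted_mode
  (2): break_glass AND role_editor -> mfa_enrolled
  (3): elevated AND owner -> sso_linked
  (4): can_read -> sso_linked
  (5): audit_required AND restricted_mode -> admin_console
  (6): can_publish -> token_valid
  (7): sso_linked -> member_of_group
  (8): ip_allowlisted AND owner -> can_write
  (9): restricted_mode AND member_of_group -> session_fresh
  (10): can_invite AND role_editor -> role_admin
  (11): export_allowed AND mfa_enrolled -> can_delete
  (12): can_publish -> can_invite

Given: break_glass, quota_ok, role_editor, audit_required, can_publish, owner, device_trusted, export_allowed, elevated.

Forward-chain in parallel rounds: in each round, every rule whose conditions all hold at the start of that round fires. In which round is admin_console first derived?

Round 1 fires (2), (3), (6), (12), giving mfa_enrolled, sso_linked, token_valid, can_invite.
Round 2 fires (1), (7), (10), (11), giving restricted_mode, member_of_group, role_admin, can_delete.
Round 3 fires (5), (9), giving admin_console, session_fresh.
admin_console first appears in round 3.

3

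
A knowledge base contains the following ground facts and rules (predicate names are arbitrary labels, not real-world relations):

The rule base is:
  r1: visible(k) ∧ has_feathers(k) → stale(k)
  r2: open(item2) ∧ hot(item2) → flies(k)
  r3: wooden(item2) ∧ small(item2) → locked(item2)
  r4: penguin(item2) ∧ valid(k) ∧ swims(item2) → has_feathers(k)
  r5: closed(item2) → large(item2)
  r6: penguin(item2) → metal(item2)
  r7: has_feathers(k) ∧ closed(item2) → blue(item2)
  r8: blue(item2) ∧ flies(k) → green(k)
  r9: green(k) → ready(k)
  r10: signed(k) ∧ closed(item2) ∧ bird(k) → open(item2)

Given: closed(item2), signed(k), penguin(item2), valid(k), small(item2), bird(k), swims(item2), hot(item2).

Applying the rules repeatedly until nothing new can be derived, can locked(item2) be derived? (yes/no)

Round 1: r4 [penguin(item2) ∧ valid(k) ∧ swims(item2) → has_feathers(k)]; r5 [closed(item2) → large(item2)]; r6 [penguin(item2) → metal(item2)]; r10 [signed(k) ∧ closed(item2) ∧ bird(k) → open(item2)]. Adds has_feathers(k), large(item2), metal(item2), open(item2).
Round 2: r2 [open(item2) ∧ hot(item2) → flies(k)]; r7 [has_feathers(k) ∧ closed(item2) → blue(item2)]. Adds flies(k), blue(item2).
Round 3: r8 [blue(item2) ∧ flies(k) → green(k)]. Adds green(k).
Round 4: r9 [green(k) → ready(k)]. Adds ready(k).
Fixed point reached. locked(item2) is concluded only by r3; r3 needs wooden(item2) (never derived).

no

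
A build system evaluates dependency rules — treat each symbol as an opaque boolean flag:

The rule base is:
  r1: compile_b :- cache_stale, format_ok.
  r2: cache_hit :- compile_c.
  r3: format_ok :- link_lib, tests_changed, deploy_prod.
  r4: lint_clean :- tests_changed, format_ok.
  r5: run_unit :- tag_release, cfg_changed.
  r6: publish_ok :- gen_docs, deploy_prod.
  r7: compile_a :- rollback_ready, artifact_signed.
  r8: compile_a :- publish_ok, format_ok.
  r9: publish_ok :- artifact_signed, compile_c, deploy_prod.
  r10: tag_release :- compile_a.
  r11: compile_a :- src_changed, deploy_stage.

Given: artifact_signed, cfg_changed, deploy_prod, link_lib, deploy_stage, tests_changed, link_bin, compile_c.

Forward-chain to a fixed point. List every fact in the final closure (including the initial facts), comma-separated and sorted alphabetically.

artifact_signed, cache_hit, cfg_changed, compile_a, compile_c, deploy_prod, deploy_stage, format_ok, link_bin, link_lib, lint_clean, publish_ok, run_unit, tag_release, tests_changed

Round 1: r2 [cache_hit :- compile_c.]; r3 [format_ok :- link_lib, tests_changed, deploy_prod.]; r9 [publish_ok :- artifact_signed, compile_c, deploy_prod.]. New: cache_hit, format_ok, publish_ok.
Round 2: r4 [lint_clean :- tests_changed, format_ok.]; r8 [compile_a :- publish_ok, format_ok.]. New: lint_clean, compile_a.
Round 3: r10 [tag_release :- compile_a.]. New: tag_release.
Round 4: r5 [run_unit :- tag_release, cfg_changed.]. New: run_unit.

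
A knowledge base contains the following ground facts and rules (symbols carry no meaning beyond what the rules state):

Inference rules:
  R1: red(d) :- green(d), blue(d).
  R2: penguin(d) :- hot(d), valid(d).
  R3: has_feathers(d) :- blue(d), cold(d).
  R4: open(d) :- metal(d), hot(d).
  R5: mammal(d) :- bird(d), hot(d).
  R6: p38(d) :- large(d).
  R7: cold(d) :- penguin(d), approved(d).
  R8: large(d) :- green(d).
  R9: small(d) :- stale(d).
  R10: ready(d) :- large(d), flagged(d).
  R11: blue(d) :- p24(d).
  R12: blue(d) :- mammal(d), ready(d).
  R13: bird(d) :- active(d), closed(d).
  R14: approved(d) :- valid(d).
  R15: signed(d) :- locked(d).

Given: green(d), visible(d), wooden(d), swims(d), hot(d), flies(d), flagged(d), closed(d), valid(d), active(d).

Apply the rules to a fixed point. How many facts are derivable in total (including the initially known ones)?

21

Round 1 fires R2, R8, R13, R14, giving penguin(d), large(d), bird(d), approved(d).
Round 2 fires R5, R6, R7, R10, giving mammal(d), p38(d), cold(d), ready(d).
Round 3 fires R12, giving blue(d).
Round 4 fires R1, R3, giving red(d), has_feathers(d).
Closure: {active(d), approved(d), bird(d), blue(d), closed(d), cold(d), flagged(d), flies(d), green(d), has_feathers(d), hot(d), large(d), mammal(d), p38(d), penguin(d), ready(d), red(d), swims(d), valid(d), visible(d), wooden(d)} — 21 facts.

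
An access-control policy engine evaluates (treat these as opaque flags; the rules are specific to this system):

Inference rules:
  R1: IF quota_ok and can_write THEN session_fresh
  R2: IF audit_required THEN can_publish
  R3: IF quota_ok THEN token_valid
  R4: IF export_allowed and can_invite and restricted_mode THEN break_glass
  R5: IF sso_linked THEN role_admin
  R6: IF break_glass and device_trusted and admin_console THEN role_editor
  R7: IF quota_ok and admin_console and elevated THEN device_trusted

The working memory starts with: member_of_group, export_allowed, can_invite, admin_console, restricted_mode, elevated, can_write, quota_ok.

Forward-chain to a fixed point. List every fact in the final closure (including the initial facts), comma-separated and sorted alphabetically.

Round 1 fires R1, R3, R4, R7, giving session_fresh, token_valid, break_glass, device_trusted.
Round 2 fires R6, giving role_editor.

admin_console, break_glass, can_invite, can_write, device_trusted, elevated, export_allowed, member_of_group, quota_ok, restricted_mode, role_editor, session_fresh, token_valid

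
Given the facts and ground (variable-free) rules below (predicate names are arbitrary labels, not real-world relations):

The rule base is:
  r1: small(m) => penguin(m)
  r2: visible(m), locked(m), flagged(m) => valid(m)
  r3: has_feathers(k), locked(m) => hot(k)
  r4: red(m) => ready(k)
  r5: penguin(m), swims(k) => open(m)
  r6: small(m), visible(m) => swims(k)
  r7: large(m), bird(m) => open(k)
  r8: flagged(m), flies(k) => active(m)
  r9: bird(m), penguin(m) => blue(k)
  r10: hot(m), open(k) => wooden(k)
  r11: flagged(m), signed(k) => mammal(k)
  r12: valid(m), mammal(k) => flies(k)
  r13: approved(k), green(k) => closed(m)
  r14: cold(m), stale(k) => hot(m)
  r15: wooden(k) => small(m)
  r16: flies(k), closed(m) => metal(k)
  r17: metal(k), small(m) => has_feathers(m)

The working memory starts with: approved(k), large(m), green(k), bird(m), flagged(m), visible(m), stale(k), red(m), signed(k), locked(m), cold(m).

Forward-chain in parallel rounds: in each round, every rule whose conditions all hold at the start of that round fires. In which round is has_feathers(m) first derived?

Round 1 fires r2, r4, r7, r11, r13, r14, giving valid(m), ready(k), open(k), mammal(k), closed(m), hot(m).
Round 2 fires r10, r12, giving wooden(k), flies(k).
Round 3 fires r8, r15, r16, giving active(m), small(m), metal(k).
Round 4 fires r1, r6, r17, giving penguin(m), swims(k), has_feathers(m).
has_feathers(m) first appears in round 4.

4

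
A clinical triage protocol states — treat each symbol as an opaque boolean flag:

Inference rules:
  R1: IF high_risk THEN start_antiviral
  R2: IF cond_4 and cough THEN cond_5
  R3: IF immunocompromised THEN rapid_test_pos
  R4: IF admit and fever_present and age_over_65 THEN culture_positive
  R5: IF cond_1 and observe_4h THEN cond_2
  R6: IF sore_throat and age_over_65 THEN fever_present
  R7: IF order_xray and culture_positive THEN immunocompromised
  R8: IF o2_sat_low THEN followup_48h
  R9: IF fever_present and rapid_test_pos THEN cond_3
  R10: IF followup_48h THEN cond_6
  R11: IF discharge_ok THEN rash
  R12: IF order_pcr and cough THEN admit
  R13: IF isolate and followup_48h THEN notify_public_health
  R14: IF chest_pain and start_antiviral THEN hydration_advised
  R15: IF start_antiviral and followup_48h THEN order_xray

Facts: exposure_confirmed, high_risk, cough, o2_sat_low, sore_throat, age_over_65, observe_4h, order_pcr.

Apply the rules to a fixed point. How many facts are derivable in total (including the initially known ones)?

[1] R1 [IF high_risk THEN start_antiviral]; R6 [IF sore_throat and age_over_65 THEN fever_present]; R8 [IF o2_sat_low THEN followup_48h]; R12 [IF order_pcr and cough THEN admit]. ⇒ new: start_antiviral, fever_present, followup_48h, admit.
[2] R4 [IF admit and fever_present and age_over_65 THEN culture_positive]; R10 [IF followup_48h THEN cond_6]; R15 [IF start_antiviral and followup_48h THEN order_xray]. ⇒ new: culture_positive, cond_6, order_xray.
[3] R7 [IF order_xray and culture_positive THEN immunocompromised]. ⇒ new: immunocompromised.
[4] R3 [IF immunocompromised THEN rapid_test_pos]. ⇒ new: rapid_test_pos.
[5] R9 [IF fever_present and rapid_test_pos THEN cond_3]. ⇒ new: cond_3.
Closure: {admit, age_over_65, cond_3, cond_6, cough, culture_positive, exposure_confirmed, fever_present, followup_48h, high_risk, immunocompromised, o2_sat_low, observe_4h, order_pcr, order_xray, rapid_test_pos, sore_throat, start_antiviral} — 18 facts.

18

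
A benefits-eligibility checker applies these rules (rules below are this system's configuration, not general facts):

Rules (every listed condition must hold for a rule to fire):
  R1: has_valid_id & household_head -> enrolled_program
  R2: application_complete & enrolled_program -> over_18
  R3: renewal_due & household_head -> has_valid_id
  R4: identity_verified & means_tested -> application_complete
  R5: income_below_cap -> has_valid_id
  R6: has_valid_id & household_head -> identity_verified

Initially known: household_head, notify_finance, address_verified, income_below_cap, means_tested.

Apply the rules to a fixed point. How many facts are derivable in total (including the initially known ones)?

Round 1 — R5, derive has_valid_id.
Round 2 — R1, R6, derive enrolled_program, identity_verified.
Round 3 — R4, derive application_complete.
Round 4 — R2, derive over_18.
Closure: {address_verified, application_complete, enrolled_program, has_valid_id, household_head, identity_verified, income_below_cap, means_tested, notify_finance, over_18} — 10 facts.

10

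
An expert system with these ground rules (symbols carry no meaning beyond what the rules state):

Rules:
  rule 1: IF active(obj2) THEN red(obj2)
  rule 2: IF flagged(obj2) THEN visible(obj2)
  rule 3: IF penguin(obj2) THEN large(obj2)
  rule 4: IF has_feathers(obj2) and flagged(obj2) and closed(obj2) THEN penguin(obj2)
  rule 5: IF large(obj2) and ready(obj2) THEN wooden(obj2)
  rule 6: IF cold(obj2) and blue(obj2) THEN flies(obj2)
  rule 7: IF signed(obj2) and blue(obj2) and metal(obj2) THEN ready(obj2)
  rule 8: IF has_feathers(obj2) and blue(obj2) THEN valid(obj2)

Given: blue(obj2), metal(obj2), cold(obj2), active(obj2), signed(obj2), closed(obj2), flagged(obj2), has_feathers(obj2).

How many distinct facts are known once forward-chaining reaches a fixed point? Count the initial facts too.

16

Round 1: rule 1 [IF active(obj2) THEN red(obj2)]; rule 2 [IF flagged(obj2) THEN visible(obj2)]; rule 4 [IF has_feathers(obj2) and flagged(obj2) and closed(obj2) THEN penguin(obj2)]; rule 6 [IF cold(obj2) and blue(obj2) THEN flies(obj2)]; rule 7 [IF signed(obj2) and blue(obj2) and metal(obj2) THEN ready(obj2)]; rule 8 [IF has_feathers(obj2) and blue(obj2) THEN valid(obj2)]. New: red(obj2), visible(obj2), penguin(obj2), flies(obj2), ready(obj2), valid(obj2).
Round 2: rule 3 [IF penguin(obj2) THEN large(obj2)]. New: large(obj2).
Round 3: rule 5 [IF large(obj2) and ready(obj2) THEN wooden(obj2)]. New: wooden(obj2).
Closure: {active(obj2), blue(obj2), closed(obj2), cold(obj2), flagged(obj2), flies(obj2), has_feathers(obj2), large(obj2), metal(obj2), penguin(obj2), ready(obj2), red(obj2), signed(obj2), valid(obj2), visible(obj2), wooden(obj2)} — 16 facts.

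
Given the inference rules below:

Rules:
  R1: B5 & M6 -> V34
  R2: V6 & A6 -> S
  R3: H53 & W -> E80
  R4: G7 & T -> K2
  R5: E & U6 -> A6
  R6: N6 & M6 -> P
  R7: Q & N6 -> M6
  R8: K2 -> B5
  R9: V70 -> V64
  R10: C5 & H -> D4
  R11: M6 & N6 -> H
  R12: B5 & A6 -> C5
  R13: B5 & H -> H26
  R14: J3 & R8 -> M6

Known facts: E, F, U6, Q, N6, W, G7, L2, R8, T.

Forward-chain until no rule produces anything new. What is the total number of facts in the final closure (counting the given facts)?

[1] R4 [G7 & T -> K2]; R5 [E & U6 -> A6]; R7 [Q & N6 -> M6]. ⇒ new: K2, A6, M6.
[2] R6 [N6 & M6 -> P]; R8 [K2 -> B5]; R11 [M6 & N6 -> H]. ⇒ new: P, B5, H.
[3] R1 [B5 & M6 -> V34]; R12 [B5 & A6 -> C5]; R13 [B5 & H -> H26]. ⇒ new: V34, C5, H26.
[4] R10 [C5 & H -> D4]. ⇒ new: D4.
Closure: {A6, B5, C5, D4, E, F, G7, H, H26, K2, L2, M6, N6, P, Q, R8, T, U6, V34, W} — 20 facts.

20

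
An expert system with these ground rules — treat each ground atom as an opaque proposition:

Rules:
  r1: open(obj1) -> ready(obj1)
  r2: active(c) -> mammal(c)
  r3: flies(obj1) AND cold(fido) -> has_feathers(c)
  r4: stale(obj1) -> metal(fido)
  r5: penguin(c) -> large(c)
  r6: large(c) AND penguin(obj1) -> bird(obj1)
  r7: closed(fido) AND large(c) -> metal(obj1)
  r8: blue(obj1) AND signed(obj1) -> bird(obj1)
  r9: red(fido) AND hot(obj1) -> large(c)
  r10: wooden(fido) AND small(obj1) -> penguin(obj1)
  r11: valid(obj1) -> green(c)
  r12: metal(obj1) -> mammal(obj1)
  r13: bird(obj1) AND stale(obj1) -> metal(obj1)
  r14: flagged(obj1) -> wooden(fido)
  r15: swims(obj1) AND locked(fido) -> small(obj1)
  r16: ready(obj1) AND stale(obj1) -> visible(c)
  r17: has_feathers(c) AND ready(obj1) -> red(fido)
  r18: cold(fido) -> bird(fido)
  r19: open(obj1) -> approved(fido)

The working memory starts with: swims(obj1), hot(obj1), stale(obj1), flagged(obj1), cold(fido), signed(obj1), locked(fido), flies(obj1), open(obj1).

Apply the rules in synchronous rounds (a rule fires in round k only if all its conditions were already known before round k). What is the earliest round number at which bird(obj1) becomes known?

Round 1: r1 [open(obj1) -> ready(obj1)]; r3 [flies(obj1) AND cold(fido) -> has_feathers(c)]; r4 [stale(obj1) -> metal(fido)]; r14 [flagged(obj1) -> wooden(fido)]; r15 [swims(obj1) AND locked(fido) -> small(obj1)]; r18 [cold(fido) -> bird(fido)]; r19 [open(obj1) -> approved(fido)]. Adds ready(obj1), has_feathers(c), metal(fido), wooden(fido), small(obj1), bird(fido), approved(fido).
Round 2: r10 [wooden(fido) AND small(obj1) -> penguin(obj1)]; r16 [ready(obj1) AND stale(obj1) -> visible(c)]; r17 [has_feathers(c) AND ready(obj1) -> red(fido)]. Adds penguin(obj1), visible(c), red(fido).
Round 3: r9 [red(fido) AND hot(obj1) -> large(c)]. Adds large(c).
Round 4: r6 [large(c) AND penguin(obj1) -> bird(obj1)]. Adds bird(obj1).
bird(obj1) first appears in round 4.

4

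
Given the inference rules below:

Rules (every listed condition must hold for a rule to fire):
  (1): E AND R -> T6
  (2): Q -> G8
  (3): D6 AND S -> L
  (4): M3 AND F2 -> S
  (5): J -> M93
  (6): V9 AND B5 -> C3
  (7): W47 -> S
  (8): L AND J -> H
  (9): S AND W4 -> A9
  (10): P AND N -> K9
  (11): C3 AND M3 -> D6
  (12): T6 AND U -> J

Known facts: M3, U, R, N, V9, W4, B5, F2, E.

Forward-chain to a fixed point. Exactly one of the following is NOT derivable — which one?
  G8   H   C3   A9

Round 1: (1) [E AND R -> T6]; (4) [M3 AND F2 -> S]; (6) [V9 AND B5 -> C3]. New: T6, S, C3.
Round 2: (9) [S AND W4 -> A9]; (11) [C3 AND M3 -> D6]; (12) [T6 AND U -> J]. New: A9, D6, J.
Round 3: (3) [D6 AND S -> L]; (5) [J -> M93]. New: L, M93.
Round 4: (8) [L AND J -> H]. New: H.
Derived: H (round 4), C3 (round 1), A9 (round 2). G8 never appears in any round.

G8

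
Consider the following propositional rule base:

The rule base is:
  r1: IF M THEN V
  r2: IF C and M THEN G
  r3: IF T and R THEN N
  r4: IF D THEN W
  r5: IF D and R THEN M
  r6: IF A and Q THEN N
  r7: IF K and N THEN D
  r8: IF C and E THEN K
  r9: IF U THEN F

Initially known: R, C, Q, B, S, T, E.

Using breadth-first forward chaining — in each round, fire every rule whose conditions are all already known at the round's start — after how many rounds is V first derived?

Round 1: r3 [IF T and R THEN N]; r8 [IF C and E THEN K]. Adds N, K.
Round 2: r7 [IF K and N THEN D]. Adds D.
Round 3: r4 [IF D THEN W]; r5 [IF D and R THEN M]. Adds W, M.
Round 4: r1 [IF M THEN V]; r2 [IF C and M THEN G]. Adds V, G.
V first appears in round 4.

4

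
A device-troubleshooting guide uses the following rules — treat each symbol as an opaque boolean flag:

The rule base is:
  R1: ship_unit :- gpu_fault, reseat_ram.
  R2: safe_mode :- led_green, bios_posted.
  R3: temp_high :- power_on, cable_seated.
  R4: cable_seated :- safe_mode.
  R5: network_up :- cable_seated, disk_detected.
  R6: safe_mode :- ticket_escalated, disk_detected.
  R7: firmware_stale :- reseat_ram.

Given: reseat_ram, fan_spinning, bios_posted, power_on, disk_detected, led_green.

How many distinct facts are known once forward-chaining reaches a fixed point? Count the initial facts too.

Round 1: R2 [safe_mode :- led_green, bios_posted.]; R7 [firmware_stale :- reseat_ram.]. New: safe_mode, firmware_stale.
Round 2: R4 [cable_seated :- safe_mode.]. New: cable_seated.
Round 3: R3 [temp_high :- power_on, cable_seated.]; R5 [network_up :- cable_seated, disk_detected.]. New: temp_high, network_up.
Closure: {bios_posted, cable_seated, disk_detected, fan_spinning, firmware_stale, led_green, network_up, power_on, reseat_ram, safe_mode, temp_high} — 11 facts.

11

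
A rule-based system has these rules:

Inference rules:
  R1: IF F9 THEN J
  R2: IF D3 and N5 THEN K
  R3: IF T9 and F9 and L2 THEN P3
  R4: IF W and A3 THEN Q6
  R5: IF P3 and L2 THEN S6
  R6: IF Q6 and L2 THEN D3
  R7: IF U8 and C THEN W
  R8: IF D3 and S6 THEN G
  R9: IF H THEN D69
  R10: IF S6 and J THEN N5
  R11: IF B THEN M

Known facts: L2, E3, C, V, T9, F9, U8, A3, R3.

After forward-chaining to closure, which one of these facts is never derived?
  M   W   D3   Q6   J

M

Round 1 fires R1, R3, R7, giving J, P3, W.
Round 2 fires R4, R5, giving Q6, S6.
Round 3 fires R6, R10, giving D3, N5.
Round 4 fires R2, R8, giving K, G.
Derived: Q6 (round 2), J (round 1), W (round 1), D3 (round 3). M never appears in any round.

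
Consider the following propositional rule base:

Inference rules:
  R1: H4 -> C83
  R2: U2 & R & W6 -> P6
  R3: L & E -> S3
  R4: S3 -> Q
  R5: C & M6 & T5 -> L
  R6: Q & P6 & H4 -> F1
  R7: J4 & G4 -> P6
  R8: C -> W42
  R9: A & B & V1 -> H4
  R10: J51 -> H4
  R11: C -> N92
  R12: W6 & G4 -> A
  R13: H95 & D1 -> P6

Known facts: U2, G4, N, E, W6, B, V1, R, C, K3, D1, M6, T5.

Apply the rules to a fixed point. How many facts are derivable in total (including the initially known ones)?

23

[1] R2 [U2 & R & W6 -> P6]; R5 [C & M6 & T5 -> L]; R8 [C -> W42]; R11 [C -> N92]; R12 [W6 & G4 -> A]. ⇒ new: P6, L, W42, N92, A.
[2] R3 [L & E -> S3]; R9 [A & B & V1 -> H4]. ⇒ new: S3, H4.
[3] R1 [H4 -> C83]; R4 [S3 -> Q]. ⇒ new: C83, Q.
[4] R6 [Q & P6 & H4 -> F1]. ⇒ new: F1.
Closure: {A, B, C, C83, D1, E, F1, G4, H4, K3, L, M6, N, N92, P6, Q, R, S3, T5, U2, V1, W42, W6} — 23 facts.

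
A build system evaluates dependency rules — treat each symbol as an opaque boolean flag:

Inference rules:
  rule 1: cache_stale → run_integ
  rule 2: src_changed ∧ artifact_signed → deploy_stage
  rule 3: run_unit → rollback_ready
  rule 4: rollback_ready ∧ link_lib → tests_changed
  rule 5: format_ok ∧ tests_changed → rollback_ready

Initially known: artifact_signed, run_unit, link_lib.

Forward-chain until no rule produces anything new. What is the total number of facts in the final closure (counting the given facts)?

Round 1: rule 3 [run_unit → rollback_ready]. New: rollback_ready.
Round 2: rule 4 [rollback_ready ∧ link_lib → tests_changed]. New: tests_changed.
Closure: {artifact_signed, link_lib, rollback_ready, run_unit, tests_changed} — 5 facts.

5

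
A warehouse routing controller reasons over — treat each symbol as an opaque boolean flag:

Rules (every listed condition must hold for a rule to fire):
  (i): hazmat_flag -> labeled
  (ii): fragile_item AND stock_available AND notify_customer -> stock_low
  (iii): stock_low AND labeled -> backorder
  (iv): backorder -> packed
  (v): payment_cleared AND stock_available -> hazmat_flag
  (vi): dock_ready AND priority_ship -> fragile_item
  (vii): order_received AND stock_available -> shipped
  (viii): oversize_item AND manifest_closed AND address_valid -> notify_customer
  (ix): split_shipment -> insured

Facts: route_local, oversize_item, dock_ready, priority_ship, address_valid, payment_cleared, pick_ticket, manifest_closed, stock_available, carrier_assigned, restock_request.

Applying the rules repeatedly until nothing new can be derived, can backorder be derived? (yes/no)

yes

Round 1: (v) [payment_cleared AND stock_available -> hazmat_flag]; (vi) [dock_ready AND priority_ship -> fragile_item]; (viii) [oversize_item AND manifest_closed AND address_valid -> notify_customer]. Adds hazmat_flag, fragile_item, notify_customer.
Round 2: (i) [hazmat_flag -> labeled]; (ii) [fragile_item AND stock_available AND notify_customer -> stock_low]. Adds labeled, stock_low.
Round 3: (iii) [stock_low AND labeled -> backorder]. Adds backorder.
Round 4: (iv) [backorder -> packed]. Adds packed.
backorder appears in round 3, so it is derivable.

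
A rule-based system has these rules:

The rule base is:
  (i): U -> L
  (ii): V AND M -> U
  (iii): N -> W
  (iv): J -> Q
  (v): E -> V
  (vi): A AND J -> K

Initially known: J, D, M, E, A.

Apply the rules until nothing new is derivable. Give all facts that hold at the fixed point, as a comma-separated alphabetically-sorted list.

Round 1: (iv) [J -> Q]; (v) [E -> V]; (vi) [A AND J -> K]. New: Q, V, K.
Round 2: (ii) [V AND M -> U]. New: U.
Round 3: (i) [U -> L]. New: L.

A, D, E, J, K, L, M, Q, U, V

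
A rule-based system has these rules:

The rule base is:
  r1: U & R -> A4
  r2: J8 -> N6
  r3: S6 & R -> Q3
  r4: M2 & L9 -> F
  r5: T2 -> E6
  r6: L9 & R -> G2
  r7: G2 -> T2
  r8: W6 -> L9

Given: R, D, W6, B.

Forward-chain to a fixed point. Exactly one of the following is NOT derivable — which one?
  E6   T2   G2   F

Round 1 fires r8, giving L9.
Round 2 fires r6, giving G2.
Round 3 fires r7, giving T2.
Round 4 fires r5, giving E6.
Derived: E6 (round 4), G2 (round 2), T2 (round 3). F never appears in any round.

F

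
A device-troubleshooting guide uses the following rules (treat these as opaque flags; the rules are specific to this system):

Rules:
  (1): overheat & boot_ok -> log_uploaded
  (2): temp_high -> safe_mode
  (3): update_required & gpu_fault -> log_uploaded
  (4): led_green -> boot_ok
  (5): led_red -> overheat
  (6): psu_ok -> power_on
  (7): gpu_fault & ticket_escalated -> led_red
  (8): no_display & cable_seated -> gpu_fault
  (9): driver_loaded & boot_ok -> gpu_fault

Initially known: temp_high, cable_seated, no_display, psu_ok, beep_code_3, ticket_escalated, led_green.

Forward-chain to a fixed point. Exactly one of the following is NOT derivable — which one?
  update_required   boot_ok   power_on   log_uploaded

Round 1 — (2), (4), (6), (8), derive safe_mode, boot_ok, power_on, gpu_fault.
Round 2 — (7), derive led_red.
Round 3 — (5), derive overheat.
Round 4 — (1), derive log_uploaded.
Derived: power_on (round 1), log_uploaded (round 4), boot_ok (round 1). update_required never appears in any round.

update_required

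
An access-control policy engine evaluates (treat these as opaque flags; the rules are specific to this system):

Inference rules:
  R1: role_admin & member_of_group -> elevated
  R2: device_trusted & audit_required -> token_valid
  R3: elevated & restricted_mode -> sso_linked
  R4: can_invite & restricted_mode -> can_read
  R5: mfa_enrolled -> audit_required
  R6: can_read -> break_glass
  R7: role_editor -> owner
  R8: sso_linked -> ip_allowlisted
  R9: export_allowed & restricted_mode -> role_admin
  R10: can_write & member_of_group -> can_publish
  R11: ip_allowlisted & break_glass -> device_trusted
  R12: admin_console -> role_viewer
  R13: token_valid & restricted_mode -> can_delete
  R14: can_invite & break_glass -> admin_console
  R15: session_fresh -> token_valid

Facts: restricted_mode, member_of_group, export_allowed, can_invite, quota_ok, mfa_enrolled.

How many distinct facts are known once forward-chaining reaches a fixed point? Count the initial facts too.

18

Round 1 fires R4, R5, R9, giving can_read, audit_required, role_admin.
Round 2 fires R1, R6, giving elevated, break_glass.
Round 3 fires R3, R14, giving sso_linked, admin_console.
Round 4 fires R8, R12, giving ip_allowlisted, role_viewer.
Round 5 fires R11, giving device_trusted.
Round 6 fires R2, giving token_valid.
Round 7 fires R13, giving can_delete.
Closure: {admin_console, audit_required, break_glass, can_delete, can_invite, can_read, device_trusted, elevated, export_allowed, ip_allowlisted, member_of_group, mfa_enrolled, quota_ok, restricted_mode, role_admin, role_viewer, sso_linked, token_valid} — 18 facts.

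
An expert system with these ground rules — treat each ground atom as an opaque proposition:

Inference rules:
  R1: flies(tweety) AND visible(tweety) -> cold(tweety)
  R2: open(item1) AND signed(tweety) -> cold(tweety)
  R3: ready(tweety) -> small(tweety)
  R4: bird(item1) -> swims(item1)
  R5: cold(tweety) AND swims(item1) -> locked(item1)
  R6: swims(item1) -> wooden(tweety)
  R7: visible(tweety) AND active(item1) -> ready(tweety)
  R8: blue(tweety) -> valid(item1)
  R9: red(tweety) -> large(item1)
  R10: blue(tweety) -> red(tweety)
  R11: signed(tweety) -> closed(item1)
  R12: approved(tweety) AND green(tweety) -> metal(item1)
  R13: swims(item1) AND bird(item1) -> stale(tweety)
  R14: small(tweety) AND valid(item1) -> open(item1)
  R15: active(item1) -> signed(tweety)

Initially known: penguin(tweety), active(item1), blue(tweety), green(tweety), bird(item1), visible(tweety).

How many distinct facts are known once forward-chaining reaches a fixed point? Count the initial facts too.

19

Round 1 fires R4, R7, R8, R10, R15, giving swims(item1), ready(tweety), valid(item1), red(tweety), signed(tweety).
Round 2 fires R3, R6, R9, R11, R13, giving small(tweety), wooden(tweety), large(item1), closed(item1), stale(tweety).
Round 3 fires R14, giving open(item1).
Round 4 fires R2, giving cold(tweety).
Round 5 fires R5, giving locked(item1).
Closure: {active(item1), bird(item1), blue(tweety), closed(item1), cold(tweety), green(tweety), large(item1), locked(item1), open(item1), penguin(tweety), ready(tweety), red(tweety), signed(tweety), small(tweety), stale(tweety), swims(item1), valid(item1), visible(tweety), wooden(tweety)} — 19 facts.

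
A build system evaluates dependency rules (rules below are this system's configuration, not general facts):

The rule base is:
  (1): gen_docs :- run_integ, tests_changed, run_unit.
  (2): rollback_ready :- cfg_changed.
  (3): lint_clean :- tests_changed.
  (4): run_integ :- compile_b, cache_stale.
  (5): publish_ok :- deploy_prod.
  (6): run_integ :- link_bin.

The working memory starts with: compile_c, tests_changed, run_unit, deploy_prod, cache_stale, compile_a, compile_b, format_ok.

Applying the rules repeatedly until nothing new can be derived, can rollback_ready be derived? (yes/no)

no

Round 1: (3) [lint_clean :- tests_changed.]; (4) [run_integ :- compile_b, cache_stale.]; (5) [publish_ok :- deploy_prod.]. Adds lint_clean, run_integ, publish_ok.
Round 2: (1) [gen_docs :- run_integ, tests_changed, run_unit.]. Adds gen_docs.
Fixed point reached. rollback_ready is concluded only by (2); (2) needs cfg_changed (never derived).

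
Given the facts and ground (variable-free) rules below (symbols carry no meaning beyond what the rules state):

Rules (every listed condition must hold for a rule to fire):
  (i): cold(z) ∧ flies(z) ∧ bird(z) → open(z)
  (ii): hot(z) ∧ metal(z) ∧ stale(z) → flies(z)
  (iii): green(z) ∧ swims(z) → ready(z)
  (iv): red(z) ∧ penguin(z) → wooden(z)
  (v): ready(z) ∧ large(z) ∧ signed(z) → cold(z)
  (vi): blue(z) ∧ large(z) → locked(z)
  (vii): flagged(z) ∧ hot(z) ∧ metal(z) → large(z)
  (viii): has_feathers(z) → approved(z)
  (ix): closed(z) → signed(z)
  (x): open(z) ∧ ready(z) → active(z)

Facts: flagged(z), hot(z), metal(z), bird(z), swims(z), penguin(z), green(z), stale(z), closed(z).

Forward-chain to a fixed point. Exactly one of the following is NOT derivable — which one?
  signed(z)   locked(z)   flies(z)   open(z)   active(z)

Round 1 fires (ii), (iii), (vii), (ix), giving flies(z), ready(z), large(z), signed(z).
Round 2 fires (v), giving cold(z).
Round 3 fires (i), giving open(z).
Round 4 fires (x), giving active(z).
Derived: flies(z) (round 1), active(z) (round 4), open(z) (round 3), signed(z) (round 1). locked(z) never appears in any round.

locked(z)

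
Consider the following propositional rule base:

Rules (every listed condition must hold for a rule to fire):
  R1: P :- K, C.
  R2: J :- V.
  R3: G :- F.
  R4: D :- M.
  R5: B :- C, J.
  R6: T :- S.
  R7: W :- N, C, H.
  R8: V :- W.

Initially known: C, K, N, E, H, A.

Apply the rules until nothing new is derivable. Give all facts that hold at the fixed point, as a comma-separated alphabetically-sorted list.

Round 1: R1 [P :- K, C.]; R7 [W :- N, C, H.]. Adds P, W.
Round 2: R8 [V :- W.]. Adds V.
Round 3: R2 [J :- V.]. Adds J.
Round 4: R5 [B :- C, J.]. Adds B.

A, B, C, E, H, J, K, N, P, V, W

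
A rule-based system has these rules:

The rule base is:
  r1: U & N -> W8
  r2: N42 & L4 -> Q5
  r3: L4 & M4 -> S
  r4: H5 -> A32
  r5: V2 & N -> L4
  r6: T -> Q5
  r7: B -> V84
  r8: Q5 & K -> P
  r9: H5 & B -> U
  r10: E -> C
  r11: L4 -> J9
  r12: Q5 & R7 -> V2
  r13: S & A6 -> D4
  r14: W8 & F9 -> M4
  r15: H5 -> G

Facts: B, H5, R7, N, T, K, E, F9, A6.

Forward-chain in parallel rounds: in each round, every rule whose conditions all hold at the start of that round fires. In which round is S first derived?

4

Round 1 — r4, r6, r7, r9, r10, r15, derive A32, Q5, V84, U, C, G.
Round 2 — r1, r8, r12, derive W8, P, V2.
Round 3 — r5, r14, derive L4, M4.
Round 4 — r3, r11, derive S, J9.
S first appears in round 4.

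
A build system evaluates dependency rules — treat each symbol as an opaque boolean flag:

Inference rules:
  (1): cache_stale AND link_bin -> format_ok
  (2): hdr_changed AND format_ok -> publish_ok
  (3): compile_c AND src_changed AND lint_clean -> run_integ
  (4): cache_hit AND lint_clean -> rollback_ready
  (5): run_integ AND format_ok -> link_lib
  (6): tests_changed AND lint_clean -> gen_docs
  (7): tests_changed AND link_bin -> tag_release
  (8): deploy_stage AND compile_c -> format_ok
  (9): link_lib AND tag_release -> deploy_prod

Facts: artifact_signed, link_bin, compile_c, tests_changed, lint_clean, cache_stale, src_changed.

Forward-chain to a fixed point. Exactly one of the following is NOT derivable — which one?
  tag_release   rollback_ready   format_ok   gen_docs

Round 1 — (1), (3), (6), (7), derive format_ok, run_integ, gen_docs, tag_release.
Round 2 — (5), derive link_lib.
Round 3 — (9), derive deploy_prod.
Derived: gen_docs (round 1), format_ok (round 1), tag_release (round 1). rollback_ready never appears in any round.

rollback_ready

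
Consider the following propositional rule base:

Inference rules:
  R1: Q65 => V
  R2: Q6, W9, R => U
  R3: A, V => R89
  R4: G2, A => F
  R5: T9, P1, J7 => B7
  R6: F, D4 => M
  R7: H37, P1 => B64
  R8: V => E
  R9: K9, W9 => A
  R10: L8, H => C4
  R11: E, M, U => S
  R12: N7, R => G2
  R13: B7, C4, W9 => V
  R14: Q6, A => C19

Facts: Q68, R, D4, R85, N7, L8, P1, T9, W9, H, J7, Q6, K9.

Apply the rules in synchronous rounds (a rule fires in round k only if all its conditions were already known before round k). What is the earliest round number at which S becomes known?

[1] R2 [Q6, W9, R => U]; R5 [T9, P1, J7 => B7]; R9 [K9, W9 => A]; R10 [L8, H => C4]; R12 [N7, R => G2]. ⇒ new: U, B7, A, C4, G2.
[2] R4 [G2, A => F]; R13 [B7, C4, W9 => V]; R14 [Q6, A => C19]. ⇒ new: F, V, C19.
[3] R3 [A, V => R89]; R6 [F, D4 => M]; R8 [V => E]. ⇒ new: R89, M, E.
[4] R11 [E, M, U => S]. ⇒ new: S.
S first appears in round 4.

4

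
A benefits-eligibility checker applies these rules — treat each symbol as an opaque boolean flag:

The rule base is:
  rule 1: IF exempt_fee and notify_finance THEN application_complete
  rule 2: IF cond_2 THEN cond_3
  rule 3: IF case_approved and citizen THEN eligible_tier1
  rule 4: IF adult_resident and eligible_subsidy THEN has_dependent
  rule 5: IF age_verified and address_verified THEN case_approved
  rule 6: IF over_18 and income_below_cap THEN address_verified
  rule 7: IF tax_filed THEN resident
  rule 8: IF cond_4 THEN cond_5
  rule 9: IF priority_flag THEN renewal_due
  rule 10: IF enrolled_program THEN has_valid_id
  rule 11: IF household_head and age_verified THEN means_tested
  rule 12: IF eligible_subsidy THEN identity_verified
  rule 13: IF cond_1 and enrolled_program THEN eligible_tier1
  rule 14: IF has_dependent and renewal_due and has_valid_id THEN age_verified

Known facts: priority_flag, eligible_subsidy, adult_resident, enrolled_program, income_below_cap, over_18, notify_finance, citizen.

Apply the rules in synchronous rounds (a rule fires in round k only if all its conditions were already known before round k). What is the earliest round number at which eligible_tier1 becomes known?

4

Round 1: rule 4 [IF adult_resident and eligible_subsidy THEN has_dependent]; rule 6 [IF over_18 and income_below_cap THEN address_verified]; rule 9 [IF priority_flag THEN renewal_due]; rule 10 [IF enrolled_program THEN has_valid_id]; rule 12 [IF eligible_subsidy THEN identity_verified]. New: has_dependent, address_verified, renewal_due, has_valid_id, identity_verified.
Round 2: rule 14 [IF has_dependent and renewal_due and has_valid_id THEN age_verified]. New: age_verified.
Round 3: rule 5 [IF age_verified and address_verified THEN case_approved]. New: case_approved.
Round 4: rule 3 [IF case_approved and citizen THEN eligible_tier1]. New: eligible_tier1.
eligible_tier1 first appears in round 4.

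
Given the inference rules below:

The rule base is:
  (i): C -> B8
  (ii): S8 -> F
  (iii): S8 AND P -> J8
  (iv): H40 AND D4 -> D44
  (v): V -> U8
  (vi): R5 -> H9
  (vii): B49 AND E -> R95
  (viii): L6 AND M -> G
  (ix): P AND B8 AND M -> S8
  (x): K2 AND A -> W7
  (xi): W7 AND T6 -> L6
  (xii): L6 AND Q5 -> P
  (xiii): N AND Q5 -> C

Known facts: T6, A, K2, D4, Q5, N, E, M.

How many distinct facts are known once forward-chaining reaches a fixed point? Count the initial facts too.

Round 1 — (x), (xiii), derive W7, C.
Round 2 — (i), (xi), derive B8, L6.
Round 3 — (viii), (xii), derive G, P.
Round 4 — (ix), derive S8.
Round 5 — (ii), (iii), derive F, J8.
Closure: {A, B8, C, D4, E, F, G, J8, K2, L6, M, N, P, Q5, S8, T6, W7} — 17 facts.

17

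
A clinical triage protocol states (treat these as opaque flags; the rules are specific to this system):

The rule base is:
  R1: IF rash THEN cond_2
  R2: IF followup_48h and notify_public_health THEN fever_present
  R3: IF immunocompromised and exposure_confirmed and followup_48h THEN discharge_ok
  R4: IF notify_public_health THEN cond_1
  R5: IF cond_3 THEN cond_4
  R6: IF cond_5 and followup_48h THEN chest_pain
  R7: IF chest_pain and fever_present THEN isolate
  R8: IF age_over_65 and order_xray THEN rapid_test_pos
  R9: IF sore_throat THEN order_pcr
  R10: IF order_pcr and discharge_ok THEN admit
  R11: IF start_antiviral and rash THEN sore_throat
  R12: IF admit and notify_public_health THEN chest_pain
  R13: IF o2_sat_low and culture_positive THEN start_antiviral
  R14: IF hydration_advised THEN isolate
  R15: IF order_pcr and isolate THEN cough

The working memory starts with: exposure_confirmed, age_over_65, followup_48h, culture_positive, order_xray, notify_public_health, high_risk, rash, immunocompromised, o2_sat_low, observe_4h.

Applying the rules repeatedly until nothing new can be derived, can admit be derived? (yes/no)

yes

Round 1 fires R1, R2, R3, R4, R8, R13, giving cond_2, fever_present, discharge_ok, cond_1, rapid_test_pos, start_antiviral.
Round 2 fires R11, giving sore_throat.
Round 3 fires R9, giving order_pcr.
Round 4 fires R10, giving admit.
Round 5 fires R12, giving chest_pain.
Round 6 fires R7, giving isolate.
Round 7 fires R15, giving cough.
admit appears in round 4, so it is derivable.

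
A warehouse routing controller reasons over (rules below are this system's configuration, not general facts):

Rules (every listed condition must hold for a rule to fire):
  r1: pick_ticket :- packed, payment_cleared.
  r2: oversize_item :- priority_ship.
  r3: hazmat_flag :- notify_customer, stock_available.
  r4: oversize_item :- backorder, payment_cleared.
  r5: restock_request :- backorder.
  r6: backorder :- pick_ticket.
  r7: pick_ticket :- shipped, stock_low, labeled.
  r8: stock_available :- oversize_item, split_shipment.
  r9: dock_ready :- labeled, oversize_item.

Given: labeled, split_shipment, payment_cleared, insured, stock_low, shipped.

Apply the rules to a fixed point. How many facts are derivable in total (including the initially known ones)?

Round 1: r7 [pick_ticket :- shipped, stock_low, labeled.]. Adds pick_ticket.
Round 2: r6 [backorder :- pick_ticket.]. Adds backorder.
Round 3: r4 [oversize_item :- backorder, payment_cleared.]; r5 [restock_request :- backorder.]. Adds oversize_item, restock_request.
Round 4: r8 [stock_available :- oversize_item, split_shipment.]; r9 [dock_ready :- labeled, oversize_item.]. Adds stock_available, dock_ready.
Closure: {backorder, dock_ready, insured, labeled, oversize_item, payment_cleared, pick_ticket, restock_request, shipped, split_shipment, stock_available, stock_low} — 12 facts.

12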